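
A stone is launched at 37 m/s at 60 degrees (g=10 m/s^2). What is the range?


Given: v0 = 37 m/s, theta = 60 deg, g = 10 m/s^2
sin(2*60) = sin(120) = sqrt(3)/2
Using R = v0^2 * sin(2*theta) / g
R = 37^2 * (sqrt(3)/2) / 10
R = 1369 * sqrt(3) / 20
R = 1369/20*sqrt(3) m

1369/20*sqrt(3) m


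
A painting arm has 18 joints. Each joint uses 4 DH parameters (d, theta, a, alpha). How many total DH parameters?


Given: 18 joints, 4 DH parameters per joint (d, theta, a, alpha)
Total DH parameters = number_of_joints * 4
Total = 18 * 4
Total = 72

72


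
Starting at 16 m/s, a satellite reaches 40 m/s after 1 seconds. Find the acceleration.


Given: initial velocity v0 = 16 m/s, final velocity v = 40 m/s, time t = 1 s
Using a = (v - v0) / t
a = (40 - 16) / 1
a = 24 / 1
a = 24 m/s^2

24 m/s^2


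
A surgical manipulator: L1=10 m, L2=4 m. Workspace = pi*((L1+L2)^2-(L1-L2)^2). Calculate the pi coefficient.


Given: L1 = 10, L2 = 4
(L1+L2)^2 = (14)^2 = 196
(L1-L2)^2 = (6)^2 = 36
Difference = 196 - 36 = 160
This equals 4*L1*L2 = 4*10*4 = 160
Workspace area = 160*pi

160


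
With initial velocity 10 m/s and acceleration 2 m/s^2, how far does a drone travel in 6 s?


Given: v0 = 10 m/s, a = 2 m/s^2, t = 6 s
Using s = v0*t + (1/2)*a*t^2
s = 10*6 + (1/2)*2*6^2
s = 60 + (1/2)*72
s = 60 + 36
s = 96

96 m


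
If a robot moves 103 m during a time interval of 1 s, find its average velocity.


Given: distance d = 103 m, time t = 1 s
Using v = d / t
v = 103 / 1
v = 103 m/s

103 m/s


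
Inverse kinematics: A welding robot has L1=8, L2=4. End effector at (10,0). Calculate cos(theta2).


Given: L1 = 8, L2 = 4, target (x, y) = (10, 0)
Using cos(theta2) = (x^2 + y^2 - L1^2 - L2^2) / (2*L1*L2)
x^2 + y^2 = 10^2 + 0 = 100
L1^2 + L2^2 = 64 + 16 = 80
Numerator = 100 - 80 = 20
Denominator = 2*8*4 = 64
cos(theta2) = 20/64 = 5/16

5/16


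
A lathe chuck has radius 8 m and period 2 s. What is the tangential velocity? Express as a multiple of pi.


Given: radius r = 8 m, period T = 2 s
Using v = 2*pi*r / T
v = 2*pi*8 / 2
v = 16*pi / 2
v = 8*pi m/s

8*pi m/s


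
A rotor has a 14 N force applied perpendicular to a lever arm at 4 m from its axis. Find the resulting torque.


Given: F = 14 N, r = 4 m, angle = 90 deg (perpendicular)
Using tau = F * r * sin(90)
sin(90) = 1
tau = 14 * 4 * 1
tau = 56 Nm

56 Nm


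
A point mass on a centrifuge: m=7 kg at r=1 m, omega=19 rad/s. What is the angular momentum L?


Given: m = 7 kg, r = 1 m, omega = 19 rad/s
For a point mass: I = m*r^2
I = 7*1^2 = 7*1 = 7
L = I*omega = 7*19
L = 133 kg*m^2/s

133 kg*m^2/s


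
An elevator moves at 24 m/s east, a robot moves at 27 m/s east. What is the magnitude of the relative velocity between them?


Given: v_A = 24 m/s east, v_B = 27 m/s east
Both move in the same direction; relative speed = |v_A - v_B|
|24 - 27| = |-3|
= 3 m/s

3 m/s


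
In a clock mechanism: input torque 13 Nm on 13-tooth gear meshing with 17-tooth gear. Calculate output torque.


Given: N1 = 13, N2 = 17, T1 = 13 Nm
Using T2/T1 = N2/N1
T2 = T1 * N2 / N1
T2 = 13 * 17 / 13
T2 = 221 / 13
T2 = 17 Nm

17 Nm


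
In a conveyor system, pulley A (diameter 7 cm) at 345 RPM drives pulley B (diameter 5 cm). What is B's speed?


Given: D1 = 7 cm, w1 = 345 RPM, D2 = 5 cm
Using D1*w1 = D2*w2
w2 = D1*w1 / D2
w2 = 7*345 / 5
w2 = 2415 / 5
w2 = 483 RPM

483 RPM


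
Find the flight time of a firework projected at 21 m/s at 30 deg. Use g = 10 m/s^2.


Given: v0 = 21 m/s, theta = 30 deg, g = 10 m/s^2
sin(30) = 1/2
Using T = 2*v0*sin(theta) / g
T = 2*21*1/2 / 10
T = 21 / 10
T = 21/10 s

21/10 s


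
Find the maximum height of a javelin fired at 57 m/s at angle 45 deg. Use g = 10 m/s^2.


Given: v0 = 57 m/s, theta = 45 deg, g = 10 m/s^2
sin^2(45) = 1/2
Using H = v0^2 * sin^2(theta) / (2*g)
H = 57^2 * 1/2 / (2*10)
H = 3249 * 1/2 / 20
H = 3249/2 / 20
H = 3249/40 m

3249/40 m


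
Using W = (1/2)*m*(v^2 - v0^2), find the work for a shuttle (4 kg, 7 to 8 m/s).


Given: m = 4 kg, v0 = 7 m/s, v = 8 m/s
Using W = (1/2)*m*(v^2 - v0^2)
v^2 = 8^2 = 64
v0^2 = 7^2 = 49
v^2 - v0^2 = 64 - 49 = 15
W = (1/2)*4*15 = 30 J

30 J


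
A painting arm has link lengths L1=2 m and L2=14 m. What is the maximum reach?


Given: L1 = 2 m, L2 = 14 m
For a 2-link planar arm, max reach = L1 + L2 (fully extended)
Max reach = 2 + 14
Max reach = 16 m

16 m


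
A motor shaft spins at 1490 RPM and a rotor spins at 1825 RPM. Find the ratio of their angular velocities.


Given: RPM_A = 1490, RPM_B = 1825
omega = 2*pi*RPM/60, so omega_A/omega_B = RPM_A / RPM_B
omega_A/omega_B = 1490 / 1825
omega_A/omega_B = 298/365

298/365


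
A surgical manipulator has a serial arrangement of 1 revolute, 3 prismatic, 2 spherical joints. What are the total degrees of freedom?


Given: serial robot with 1 revolute, 3 prismatic, 2 spherical joints
DOF contribution per joint type: revolute=1, prismatic=1, spherical=3, fixed=0
DOF = 1*1 + 3*1 + 2*3
DOF = 10

10


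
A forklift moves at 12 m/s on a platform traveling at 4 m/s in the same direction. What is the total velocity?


Given: object velocity = 12 m/s, platform velocity = 4 m/s (same direction)
Using classical velocity addition: v_total = v_object + v_platform
v_total = 12 + 4
v_total = 16 m/s

16 m/s


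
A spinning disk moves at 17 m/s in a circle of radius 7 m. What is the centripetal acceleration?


Given: v = 17 m/s, r = 7 m
Using a_c = v^2 / r
a_c = 17^2 / 7
a_c = 289 / 7
a_c = 289/7 m/s^2

289/7 m/s^2


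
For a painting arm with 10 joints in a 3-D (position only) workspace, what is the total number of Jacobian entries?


Given: task space dimension = 3, joints = 10
Jacobian is a 3 x 10 matrix
Total entries = rows * columns
Total = 3 * 10
Total = 30

30


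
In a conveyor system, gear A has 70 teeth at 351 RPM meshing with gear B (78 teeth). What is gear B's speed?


Given: N1 = 70 teeth, w1 = 351 RPM, N2 = 78 teeth
Using N1*w1 = N2*w2
w2 = N1*w1 / N2
w2 = 70*351 / 78
w2 = 24570 / 78
w2 = 315 RPM

315 RPM


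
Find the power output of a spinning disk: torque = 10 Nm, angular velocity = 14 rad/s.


Given: tau = 10 Nm, omega = 14 rad/s
Using P = tau * omega
P = 10 * 14
P = 140 W

140 W


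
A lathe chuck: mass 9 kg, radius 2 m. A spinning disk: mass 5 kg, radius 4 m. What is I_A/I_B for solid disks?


Given: M1=9 kg, R1=2 m, M2=5 kg, R2=4 m
For a disk: I = (1/2)*M*R^2, so I_A/I_B = (M1*R1^2)/(M2*R2^2)
M1*R1^2 = 9*4 = 36
M2*R2^2 = 5*16 = 80
I_A/I_B = 36/80 = 9/20

9/20


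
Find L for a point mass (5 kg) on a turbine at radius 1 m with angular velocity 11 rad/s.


Given: m = 5 kg, r = 1 m, omega = 11 rad/s
For a point mass: I = m*r^2
I = 5*1^2 = 5*1 = 5
L = I*omega = 5*11
L = 55 kg*m^2/s

55 kg*m^2/s


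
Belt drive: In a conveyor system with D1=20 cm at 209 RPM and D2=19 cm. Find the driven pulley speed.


Given: D1 = 20 cm, w1 = 209 RPM, D2 = 19 cm
Using D1*w1 = D2*w2
w2 = D1*w1 / D2
w2 = 20*209 / 19
w2 = 4180 / 19
w2 = 220 RPM

220 RPM


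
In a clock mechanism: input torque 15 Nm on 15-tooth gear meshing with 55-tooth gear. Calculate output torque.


Given: N1 = 15, N2 = 55, T1 = 15 Nm
Using T2/T1 = N2/N1
T2 = T1 * N2 / N1
T2 = 15 * 55 / 15
T2 = 825 / 15
T2 = 55 Nm

55 Nm


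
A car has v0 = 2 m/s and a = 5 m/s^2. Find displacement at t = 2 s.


Given: v0 = 2 m/s, a = 5 m/s^2, t = 2 s
Using s = v0*t + (1/2)*a*t^2
s = 2*2 + (1/2)*5*2^2
s = 4 + (1/2)*20
s = 4 + 10
s = 14

14 m


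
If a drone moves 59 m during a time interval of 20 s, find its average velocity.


Given: distance d = 59 m, time t = 20 s
Using v = d / t
v = 59 / 20
v = 59/20 m/s

59/20 m/s


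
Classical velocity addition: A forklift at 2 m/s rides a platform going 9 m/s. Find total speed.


Given: object velocity = 2 m/s, platform velocity = 9 m/s (same direction)
Using classical velocity addition: v_total = v_object + v_platform
v_total = 2 + 9
v_total = 11 m/s

11 m/s


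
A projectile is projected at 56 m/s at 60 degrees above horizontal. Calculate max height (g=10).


Given: v0 = 56 m/s, theta = 60 deg, g = 10 m/s^2
sin^2(60) = 3/4
Using H = v0^2 * sin^2(theta) / (2*g)
H = 56^2 * 3/4 / (2*10)
H = 3136 * 3/4 / 20
H = 2352 / 20
H = 588/5 m

588/5 m


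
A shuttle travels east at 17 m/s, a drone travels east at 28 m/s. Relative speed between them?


Given: v_A = 17 m/s east, v_B = 28 m/s east
Both move in the same direction; relative speed = |v_A - v_B|
|17 - 28| = |-11|
= 11 m/s

11 m/s


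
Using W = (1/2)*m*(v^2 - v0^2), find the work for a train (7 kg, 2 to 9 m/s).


Given: m = 7 kg, v0 = 2 m/s, v = 9 m/s
Using W = (1/2)*m*(v^2 - v0^2)
v^2 = 9^2 = 81
v0^2 = 2^2 = 4
v^2 - v0^2 = 81 - 4 = 77
W = (1/2)*7*77 = 539/2 J

539/2 J


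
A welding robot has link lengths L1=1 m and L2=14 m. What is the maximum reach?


Given: L1 = 1 m, L2 = 14 m
For a 2-link planar arm, max reach = L1 + L2 (fully extended)
Max reach = 1 + 14
Max reach = 15 m

15 m


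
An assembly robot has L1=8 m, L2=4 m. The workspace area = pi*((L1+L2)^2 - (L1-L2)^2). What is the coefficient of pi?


Given: L1 = 8, L2 = 4
(L1+L2)^2 = (12)^2 = 144
(L1-L2)^2 = (4)^2 = 16
Difference = 144 - 16 = 128
This equals 4*L1*L2 = 4*8*4 = 128
Workspace area = 128*pi

128


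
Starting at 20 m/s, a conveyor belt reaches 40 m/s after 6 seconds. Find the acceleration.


Given: initial velocity v0 = 20 m/s, final velocity v = 40 m/s, time t = 6 s
Using a = (v - v0) / t
a = (40 - 20) / 6
a = 20 / 6
a = 10/3 m/s^2

10/3 m/s^2


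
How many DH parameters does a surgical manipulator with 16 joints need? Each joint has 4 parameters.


Given: 16 joints, 4 DH parameters per joint (d, theta, a, alpha)
Total DH parameters = number_of_joints * 4
Total = 16 * 4
Total = 64

64


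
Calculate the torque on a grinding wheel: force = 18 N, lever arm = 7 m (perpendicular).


Given: F = 18 N, r = 7 m, angle = 90 deg (perpendicular)
Using tau = F * r * sin(90)
sin(90) = 1
tau = 18 * 7 * 1
tau = 126 Nm

126 Nm


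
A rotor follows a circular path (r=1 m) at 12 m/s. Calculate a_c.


Given: v = 12 m/s, r = 1 m
Using a_c = v^2 / r
a_c = 12^2 / 1
a_c = 144 / 1
a_c = 144 m/s^2

144 m/s^2


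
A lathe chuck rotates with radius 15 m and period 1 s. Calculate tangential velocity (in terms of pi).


Given: radius r = 15 m, period T = 1 s
Using v = 2*pi*r / T
v = 2*pi*15 / 1
v = 30*pi / 1
v = 30*pi m/s

30*pi m/s


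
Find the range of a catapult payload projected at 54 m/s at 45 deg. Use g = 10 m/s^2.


Given: v0 = 54 m/s, theta = 45 deg, g = 10 m/s^2
sin(2*45) = sin(90) = 1
Using R = v0^2 * sin(2*theta) / g
R = 54^2 * 1 / 10
R = 2916 / 10
R = 1458/5 m

1458/5 m


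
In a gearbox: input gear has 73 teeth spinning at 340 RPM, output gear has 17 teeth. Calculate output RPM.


Given: N1 = 73 teeth, w1 = 340 RPM, N2 = 17 teeth
Using N1*w1 = N2*w2
w2 = N1*w1 / N2
w2 = 73*340 / 17
w2 = 24820 / 17
w2 = 1460 RPM

1460 RPM


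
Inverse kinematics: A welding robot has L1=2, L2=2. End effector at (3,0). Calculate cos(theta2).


Given: L1 = 2, L2 = 2, target (x, y) = (3, 0)
Using cos(theta2) = (x^2 + y^2 - L1^2 - L2^2) / (2*L1*L2)
x^2 + y^2 = 3^2 + 0 = 9
L1^2 + L2^2 = 4 + 4 = 8
Numerator = 9 - 8 = 1
Denominator = 2*2*2 = 8
cos(theta2) = 1/8 = 1/8

1/8


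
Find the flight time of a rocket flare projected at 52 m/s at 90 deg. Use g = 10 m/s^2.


Given: v0 = 52 m/s, theta = 90 deg, g = 10 m/s^2
sin(90) = 1
Using T = 2*v0*sin(theta) / g
T = 2*52*1 / 10
T = 104 / 10
T = 52/5 s

52/5 s


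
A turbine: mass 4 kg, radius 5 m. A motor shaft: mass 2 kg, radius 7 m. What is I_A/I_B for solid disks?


Given: M1=4 kg, R1=5 m, M2=2 kg, R2=7 m
For a disk: I = (1/2)*M*R^2, so I_A/I_B = (M1*R1^2)/(M2*R2^2)
M1*R1^2 = 4*25 = 100
M2*R2^2 = 2*49 = 98
I_A/I_B = 100/98 = 50/49

50/49


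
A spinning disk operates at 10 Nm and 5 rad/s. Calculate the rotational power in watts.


Given: tau = 10 Nm, omega = 5 rad/s
Using P = tau * omega
P = 10 * 5
P = 50 W

50 W


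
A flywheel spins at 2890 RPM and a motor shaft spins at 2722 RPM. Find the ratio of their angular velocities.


Given: RPM_A = 2890, RPM_B = 2722
omega = 2*pi*RPM/60, so omega_A/omega_B = RPM_A / RPM_B
omega_A/omega_B = 2890 / 2722
omega_A/omega_B = 1445/1361

1445/1361


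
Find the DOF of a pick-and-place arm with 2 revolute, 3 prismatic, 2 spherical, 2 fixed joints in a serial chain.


Given: serial robot with 2 revolute, 3 prismatic, 2 spherical, 2 fixed joints
DOF contribution per joint type: revolute=1, prismatic=1, spherical=3, fixed=0
DOF = 2*1 + 3*1 + 2*3 + 2*0
DOF = 11

11


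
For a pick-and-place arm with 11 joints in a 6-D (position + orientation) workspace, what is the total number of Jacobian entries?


Given: task space dimension = 6, joints = 11
Jacobian is a 6 x 11 matrix
Total entries = rows * columns
Total = 6 * 11
Total = 66

66


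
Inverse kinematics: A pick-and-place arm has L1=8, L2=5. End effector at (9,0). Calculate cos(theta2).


Given: L1 = 8, L2 = 5, target (x, y) = (9, 0)
Using cos(theta2) = (x^2 + y^2 - L1^2 - L2^2) / (2*L1*L2)
x^2 + y^2 = 9^2 + 0 = 81
L1^2 + L2^2 = 64 + 25 = 89
Numerator = 81 - 89 = -8
Denominator = 2*8*5 = 80
cos(theta2) = -8/80 = -1/10

-1/10


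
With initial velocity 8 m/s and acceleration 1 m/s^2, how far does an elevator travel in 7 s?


Given: v0 = 8 m/s, a = 1 m/s^2, t = 7 s
Using s = v0*t + (1/2)*a*t^2
s = 8*7 + (1/2)*1*7^2
s = 56 + (1/2)*49
s = 56 + 49/2
s = 161/2

161/2 m


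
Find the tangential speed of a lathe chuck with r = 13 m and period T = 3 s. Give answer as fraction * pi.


Given: radius r = 13 m, period T = 3 s
Using v = 2*pi*r / T
v = 2*pi*13 / 3
v = 26*pi / 3
v = 26/3*pi m/s

26/3*pi m/s


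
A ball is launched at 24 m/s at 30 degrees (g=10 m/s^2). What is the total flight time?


Given: v0 = 24 m/s, theta = 30 deg, g = 10 m/s^2
sin(30) = 1/2
Using T = 2*v0*sin(theta) / g
T = 2*24*1/2 / 10
T = 24 / 10
T = 12/5 s

12/5 s


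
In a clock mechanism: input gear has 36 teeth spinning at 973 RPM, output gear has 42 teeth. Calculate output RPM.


Given: N1 = 36 teeth, w1 = 973 RPM, N2 = 42 teeth
Using N1*w1 = N2*w2
w2 = N1*w1 / N2
w2 = 36*973 / 42
w2 = 35028 / 42
w2 = 834 RPM

834 RPM


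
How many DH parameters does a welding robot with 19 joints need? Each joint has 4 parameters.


Given: 19 joints, 4 DH parameters per joint (d, theta, a, alpha)
Total DH parameters = number_of_joints * 4
Total = 19 * 4
Total = 76

76


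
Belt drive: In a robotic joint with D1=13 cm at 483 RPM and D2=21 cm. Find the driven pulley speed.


Given: D1 = 13 cm, w1 = 483 RPM, D2 = 21 cm
Using D1*w1 = D2*w2
w2 = D1*w1 / D2
w2 = 13*483 / 21
w2 = 6279 / 21
w2 = 299 RPM

299 RPM


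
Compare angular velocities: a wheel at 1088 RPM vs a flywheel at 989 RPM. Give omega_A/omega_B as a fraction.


Given: RPM_A = 1088, RPM_B = 989
omega = 2*pi*RPM/60, so omega_A/omega_B = RPM_A / RPM_B
omega_A/omega_B = 1088 / 989
omega_A/omega_B = 1088/989

1088/989


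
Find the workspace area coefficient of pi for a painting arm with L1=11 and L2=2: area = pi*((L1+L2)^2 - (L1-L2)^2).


Given: L1 = 11, L2 = 2
(L1+L2)^2 = (13)^2 = 169
(L1-L2)^2 = (9)^2 = 81
Difference = 169 - 81 = 88
This equals 4*L1*L2 = 4*11*2 = 88
Workspace area = 88*pi

88


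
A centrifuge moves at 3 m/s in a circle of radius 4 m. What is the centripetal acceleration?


Given: v = 3 m/s, r = 4 m
Using a_c = v^2 / r
a_c = 3^2 / 4
a_c = 9 / 4
a_c = 9/4 m/s^2

9/4 m/s^2


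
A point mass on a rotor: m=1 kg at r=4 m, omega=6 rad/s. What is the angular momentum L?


Given: m = 1 kg, r = 4 m, omega = 6 rad/s
For a point mass: I = m*r^2
I = 1*4^2 = 1*16 = 16
L = I*omega = 16*6
L = 96 kg*m^2/s

96 kg*m^2/s


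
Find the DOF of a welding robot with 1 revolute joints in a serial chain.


Given: serial robot with 1 revolute joints
DOF contribution per joint type: revolute=1, prismatic=1, spherical=3, fixed=0
DOF = 1*1
DOF = 1

1


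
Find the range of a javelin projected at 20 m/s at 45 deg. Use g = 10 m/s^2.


Given: v0 = 20 m/s, theta = 45 deg, g = 10 m/s^2
sin(2*45) = sin(90) = 1
Using R = v0^2 * sin(2*theta) / g
R = 20^2 * 1 / 10
R = 400 / 10
R = 40 m

40 m


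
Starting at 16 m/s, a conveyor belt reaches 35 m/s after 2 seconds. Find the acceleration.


Given: initial velocity v0 = 16 m/s, final velocity v = 35 m/s, time t = 2 s
Using a = (v - v0) / t
a = (35 - 16) / 2
a = 19 / 2
a = 19/2 m/s^2

19/2 m/s^2


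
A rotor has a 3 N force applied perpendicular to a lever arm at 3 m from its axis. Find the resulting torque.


Given: F = 3 N, r = 3 m, angle = 90 deg (perpendicular)
Using tau = F * r * sin(90)
sin(90) = 1
tau = 3 * 3 * 1
tau = 9 Nm

9 Nm


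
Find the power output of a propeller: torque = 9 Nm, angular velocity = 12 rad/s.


Given: tau = 9 Nm, omega = 12 rad/s
Using P = tau * omega
P = 9 * 12
P = 108 W

108 W


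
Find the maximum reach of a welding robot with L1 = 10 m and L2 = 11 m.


Given: L1 = 10 m, L2 = 11 m
For a 2-link planar arm, max reach = L1 + L2 (fully extended)
Max reach = 10 + 11
Max reach = 21 m

21 m


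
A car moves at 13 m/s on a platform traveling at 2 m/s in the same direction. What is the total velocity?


Given: object velocity = 13 m/s, platform velocity = 2 m/s (same direction)
Using classical velocity addition: v_total = v_object + v_platform
v_total = 13 + 2
v_total = 15 m/s

15 m/s


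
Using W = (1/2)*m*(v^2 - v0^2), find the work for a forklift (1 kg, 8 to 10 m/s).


Given: m = 1 kg, v0 = 8 m/s, v = 10 m/s
Using W = (1/2)*m*(v^2 - v0^2)
v^2 = 10^2 = 100
v0^2 = 8^2 = 64
v^2 - v0^2 = 100 - 64 = 36
W = (1/2)*1*36 = 18 J

18 J


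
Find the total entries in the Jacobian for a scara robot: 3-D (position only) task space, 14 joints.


Given: task space dimension = 3, joints = 14
Jacobian is a 3 x 14 matrix
Total entries = rows * columns
Total = 3 * 14
Total = 42

42


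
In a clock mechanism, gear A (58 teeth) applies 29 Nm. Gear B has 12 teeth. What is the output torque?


Given: N1 = 58, N2 = 12, T1 = 29 Nm
Using T2/T1 = N2/N1
T2 = T1 * N2 / N1
T2 = 29 * 12 / 58
T2 = 348 / 58
T2 = 6 Nm

6 Nm


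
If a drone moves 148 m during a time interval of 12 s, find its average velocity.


Given: distance d = 148 m, time t = 12 s
Using v = d / t
v = 148 / 12
v = 37/3 m/s

37/3 m/s


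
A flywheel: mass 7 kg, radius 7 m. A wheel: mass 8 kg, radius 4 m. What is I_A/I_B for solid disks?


Given: M1=7 kg, R1=7 m, M2=8 kg, R2=4 m
For a disk: I = (1/2)*M*R^2, so I_A/I_B = (M1*R1^2)/(M2*R2^2)
M1*R1^2 = 7*49 = 343
M2*R2^2 = 8*16 = 128
I_A/I_B = 343/128 = 343/128

343/128


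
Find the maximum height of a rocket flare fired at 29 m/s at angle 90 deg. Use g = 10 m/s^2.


Given: v0 = 29 m/s, theta = 90 deg, g = 10 m/s^2
sin^2(90) = 1
Using H = v0^2 * sin^2(theta) / (2*g)
H = 29^2 * 1 / (2*10)
H = 841 * 1 / 20
H = 841 / 20
H = 841/20 m

841/20 m


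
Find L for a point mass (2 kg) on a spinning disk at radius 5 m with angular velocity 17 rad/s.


Given: m = 2 kg, r = 5 m, omega = 17 rad/s
For a point mass: I = m*r^2
I = 2*5^2 = 2*25 = 50
L = I*omega = 50*17
L = 850 kg*m^2/s

850 kg*m^2/s


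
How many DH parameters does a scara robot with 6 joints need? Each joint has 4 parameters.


Given: 6 joints, 4 DH parameters per joint (d, theta, a, alpha)
Total DH parameters = number_of_joints * 4
Total = 6 * 4
Total = 24

24


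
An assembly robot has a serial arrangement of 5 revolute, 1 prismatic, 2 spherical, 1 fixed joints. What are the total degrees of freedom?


Given: serial robot with 5 revolute, 1 prismatic, 2 spherical, 1 fixed joints
DOF contribution per joint type: revolute=1, prismatic=1, spherical=3, fixed=0
DOF = 5*1 + 1*1 + 2*3 + 1*0
DOF = 12

12


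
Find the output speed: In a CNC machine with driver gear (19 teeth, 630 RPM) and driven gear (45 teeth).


Given: N1 = 19 teeth, w1 = 630 RPM, N2 = 45 teeth
Using N1*w1 = N2*w2
w2 = N1*w1 / N2
w2 = 19*630 / 45
w2 = 11970 / 45
w2 = 266 RPM

266 RPM


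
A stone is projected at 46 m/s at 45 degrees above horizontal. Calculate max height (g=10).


Given: v0 = 46 m/s, theta = 45 deg, g = 10 m/s^2
sin^2(45) = 1/2
Using H = v0^2 * sin^2(theta) / (2*g)
H = 46^2 * 1/2 / (2*10)
H = 2116 * 1/2 / 20
H = 1058 / 20
H = 529/10 m

529/10 m


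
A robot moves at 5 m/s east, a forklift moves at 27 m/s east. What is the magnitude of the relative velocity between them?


Given: v_A = 5 m/s east, v_B = 27 m/s east
Both move in the same direction; relative speed = |v_A - v_B|
|5 - 27| = |-22|
= 22 m/s

22 m/s


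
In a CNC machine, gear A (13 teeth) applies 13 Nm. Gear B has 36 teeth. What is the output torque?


Given: N1 = 13, N2 = 36, T1 = 13 Nm
Using T2/T1 = N2/N1
T2 = T1 * N2 / N1
T2 = 13 * 36 / 13
T2 = 468 / 13
T2 = 36 Nm

36 Nm


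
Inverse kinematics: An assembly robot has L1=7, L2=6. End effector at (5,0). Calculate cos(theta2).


Given: L1 = 7, L2 = 6, target (x, y) = (5, 0)
Using cos(theta2) = (x^2 + y^2 - L1^2 - L2^2) / (2*L1*L2)
x^2 + y^2 = 5^2 + 0 = 25
L1^2 + L2^2 = 49 + 36 = 85
Numerator = 25 - 85 = -60
Denominator = 2*7*6 = 84
cos(theta2) = -60/84 = -5/7

-5/7


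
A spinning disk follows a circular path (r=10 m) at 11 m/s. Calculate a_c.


Given: v = 11 m/s, r = 10 m
Using a_c = v^2 / r
a_c = 11^2 / 10
a_c = 121 / 10
a_c = 121/10 m/s^2

121/10 m/s^2


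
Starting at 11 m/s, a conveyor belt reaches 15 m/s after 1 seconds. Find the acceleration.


Given: initial velocity v0 = 11 m/s, final velocity v = 15 m/s, time t = 1 s
Using a = (v - v0) / t
a = (15 - 11) / 1
a = 4 / 1
a = 4 m/s^2

4 m/s^2


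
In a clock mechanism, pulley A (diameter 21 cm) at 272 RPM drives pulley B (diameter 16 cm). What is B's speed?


Given: D1 = 21 cm, w1 = 272 RPM, D2 = 16 cm
Using D1*w1 = D2*w2
w2 = D1*w1 / D2
w2 = 21*272 / 16
w2 = 5712 / 16
w2 = 357 RPM

357 RPM


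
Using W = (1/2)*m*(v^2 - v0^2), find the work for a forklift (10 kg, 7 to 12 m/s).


Given: m = 10 kg, v0 = 7 m/s, v = 12 m/s
Using W = (1/2)*m*(v^2 - v0^2)
v^2 = 12^2 = 144
v0^2 = 7^2 = 49
v^2 - v0^2 = 144 - 49 = 95
W = (1/2)*10*95 = 475 J

475 J


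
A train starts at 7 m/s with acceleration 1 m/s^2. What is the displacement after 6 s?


Given: v0 = 7 m/s, a = 1 m/s^2, t = 6 s
Using s = v0*t + (1/2)*a*t^2
s = 7*6 + (1/2)*1*6^2
s = 42 + (1/2)*36
s = 42 + 18
s = 60

60 m


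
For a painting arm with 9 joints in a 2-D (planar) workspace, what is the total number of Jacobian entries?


Given: task space dimension = 2, joints = 9
Jacobian is a 2 x 9 matrix
Total entries = rows * columns
Total = 2 * 9
Total = 18

18


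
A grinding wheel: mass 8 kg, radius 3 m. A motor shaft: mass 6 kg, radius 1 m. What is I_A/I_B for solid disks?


Given: M1=8 kg, R1=3 m, M2=6 kg, R2=1 m
For a disk: I = (1/2)*M*R^2, so I_A/I_B = (M1*R1^2)/(M2*R2^2)
M1*R1^2 = 8*9 = 72
M2*R2^2 = 6*1 = 6
I_A/I_B = 72/6 = 12

12


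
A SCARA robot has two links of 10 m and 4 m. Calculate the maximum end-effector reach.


Given: L1 = 10 m, L2 = 4 m
For a 2-link planar arm, max reach = L1 + L2 (fully extended)
Max reach = 10 + 4
Max reach = 14 m

14 m


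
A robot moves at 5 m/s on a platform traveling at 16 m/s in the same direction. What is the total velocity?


Given: object velocity = 5 m/s, platform velocity = 16 m/s (same direction)
Using classical velocity addition: v_total = v_object + v_platform
v_total = 5 + 16
v_total = 21 m/s

21 m/s


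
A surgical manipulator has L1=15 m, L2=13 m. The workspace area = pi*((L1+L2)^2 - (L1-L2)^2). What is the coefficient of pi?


Given: L1 = 15, L2 = 13
(L1+L2)^2 = (28)^2 = 784
(L1-L2)^2 = (2)^2 = 4
Difference = 784 - 4 = 780
This equals 4*L1*L2 = 4*15*13 = 780
Workspace area = 780*pi

780


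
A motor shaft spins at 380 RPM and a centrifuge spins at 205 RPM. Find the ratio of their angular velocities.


Given: RPM_A = 380, RPM_B = 205
omega = 2*pi*RPM/60, so omega_A/omega_B = RPM_A / RPM_B
omega_A/omega_B = 380 / 205
omega_A/omega_B = 76/41

76/41


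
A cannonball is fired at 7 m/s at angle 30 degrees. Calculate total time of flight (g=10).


Given: v0 = 7 m/s, theta = 30 deg, g = 10 m/s^2
sin(30) = 1/2
Using T = 2*v0*sin(theta) / g
T = 2*7*1/2 / 10
T = 7 / 10
T = 7/10 s

7/10 s


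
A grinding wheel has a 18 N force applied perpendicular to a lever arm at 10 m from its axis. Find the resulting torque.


Given: F = 18 N, r = 10 m, angle = 90 deg (perpendicular)
Using tau = F * r * sin(90)
sin(90) = 1
tau = 18 * 10 * 1
tau = 180 Nm

180 Nm


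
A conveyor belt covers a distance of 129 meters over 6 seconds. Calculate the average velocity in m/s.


Given: distance d = 129 m, time t = 6 s
Using v = d / t
v = 129 / 6
v = 43/2 m/s

43/2 m/s


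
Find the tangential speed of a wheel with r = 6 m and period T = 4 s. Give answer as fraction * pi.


Given: radius r = 6 m, period T = 4 s
Using v = 2*pi*r / T
v = 2*pi*6 / 4
v = 12*pi / 4
v = 3*pi m/s

3*pi m/s


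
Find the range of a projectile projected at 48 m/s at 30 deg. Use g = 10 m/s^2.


Given: v0 = 48 m/s, theta = 30 deg, g = 10 m/s^2
sin(2*30) = sin(60) = sqrt(3)/2
Using R = v0^2 * sin(2*theta) / g
R = 48^2 * (sqrt(3)/2) / 10
R = 2304 * sqrt(3) / 20
R = 576/5*sqrt(3) m

576/5*sqrt(3) m


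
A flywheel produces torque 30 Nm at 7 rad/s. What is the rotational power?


Given: tau = 30 Nm, omega = 7 rad/s
Using P = tau * omega
P = 30 * 7
P = 210 W

210 W


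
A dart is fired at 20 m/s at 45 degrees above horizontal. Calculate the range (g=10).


Given: v0 = 20 m/s, theta = 45 deg, g = 10 m/s^2
sin(2*45) = sin(90) = 1
Using R = v0^2 * sin(2*theta) / g
R = 20^2 * 1 / 10
R = 400 / 10
R = 40 m

40 m


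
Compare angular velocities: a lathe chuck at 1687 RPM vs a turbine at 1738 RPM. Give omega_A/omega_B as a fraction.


Given: RPM_A = 1687, RPM_B = 1738
omega = 2*pi*RPM/60, so omega_A/omega_B = RPM_A / RPM_B
omega_A/omega_B = 1687 / 1738
omega_A/omega_B = 1687/1738

1687/1738


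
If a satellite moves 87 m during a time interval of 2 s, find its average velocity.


Given: distance d = 87 m, time t = 2 s
Using v = d / t
v = 87 / 2
v = 87/2 m/s

87/2 m/s


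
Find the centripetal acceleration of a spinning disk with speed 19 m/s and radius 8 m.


Given: v = 19 m/s, r = 8 m
Using a_c = v^2 / r
a_c = 19^2 / 8
a_c = 361 / 8
a_c = 361/8 m/s^2

361/8 m/s^2


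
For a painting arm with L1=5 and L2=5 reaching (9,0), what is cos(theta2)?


Given: L1 = 5, L2 = 5, target (x, y) = (9, 0)
Using cos(theta2) = (x^2 + y^2 - L1^2 - L2^2) / (2*L1*L2)
x^2 + y^2 = 9^2 + 0 = 81
L1^2 + L2^2 = 25 + 25 = 50
Numerator = 81 - 50 = 31
Denominator = 2*5*5 = 50
cos(theta2) = 31/50 = 31/50

31/50


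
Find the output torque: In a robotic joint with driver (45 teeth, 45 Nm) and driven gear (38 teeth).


Given: N1 = 45, N2 = 38, T1 = 45 Nm
Using T2/T1 = N2/N1
T2 = T1 * N2 / N1
T2 = 45 * 38 / 45
T2 = 1710 / 45
T2 = 38 Nm

38 Nm


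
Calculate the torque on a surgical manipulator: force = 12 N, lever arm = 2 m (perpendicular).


Given: F = 12 N, r = 2 m, angle = 90 deg (perpendicular)
Using tau = F * r * sin(90)
sin(90) = 1
tau = 12 * 2 * 1
tau = 24 Nm

24 Nm


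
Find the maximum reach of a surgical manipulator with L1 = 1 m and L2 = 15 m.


Given: L1 = 1 m, L2 = 15 m
For a 2-link planar arm, max reach = L1 + L2 (fully extended)
Max reach = 1 + 15
Max reach = 16 m

16 m


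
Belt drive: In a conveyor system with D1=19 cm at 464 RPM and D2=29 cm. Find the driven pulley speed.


Given: D1 = 19 cm, w1 = 464 RPM, D2 = 29 cm
Using D1*w1 = D2*w2
w2 = D1*w1 / D2
w2 = 19*464 / 29
w2 = 8816 / 29
w2 = 304 RPM

304 RPM


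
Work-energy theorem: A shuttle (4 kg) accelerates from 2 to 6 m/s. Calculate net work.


Given: m = 4 kg, v0 = 2 m/s, v = 6 m/s
Using W = (1/2)*m*(v^2 - v0^2)
v^2 = 6^2 = 36
v0^2 = 2^2 = 4
v^2 - v0^2 = 36 - 4 = 32
W = (1/2)*4*32 = 64 J

64 J


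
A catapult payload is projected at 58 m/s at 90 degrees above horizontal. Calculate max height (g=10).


Given: v0 = 58 m/s, theta = 90 deg, g = 10 m/s^2
sin^2(90) = 1
Using H = v0^2 * sin^2(theta) / (2*g)
H = 58^2 * 1 / (2*10)
H = 3364 * 1 / 20
H = 3364 / 20
H = 841/5 m

841/5 m


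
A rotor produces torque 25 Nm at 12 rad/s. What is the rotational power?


Given: tau = 25 Nm, omega = 12 rad/s
Using P = tau * omega
P = 25 * 12
P = 300 W

300 W


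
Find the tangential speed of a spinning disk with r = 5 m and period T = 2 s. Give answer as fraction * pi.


Given: radius r = 5 m, period T = 2 s
Using v = 2*pi*r / T
v = 2*pi*5 / 2
v = 10*pi / 2
v = 5*pi m/s

5*pi m/s


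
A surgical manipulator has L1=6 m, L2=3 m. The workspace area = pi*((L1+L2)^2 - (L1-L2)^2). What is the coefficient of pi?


Given: L1 = 6, L2 = 3
(L1+L2)^2 = (9)^2 = 81
(L1-L2)^2 = (3)^2 = 9
Difference = 81 - 9 = 72
This equals 4*L1*L2 = 4*6*3 = 72
Workspace area = 72*pi

72


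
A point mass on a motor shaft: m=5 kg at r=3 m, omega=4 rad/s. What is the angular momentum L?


Given: m = 5 kg, r = 3 m, omega = 4 rad/s
For a point mass: I = m*r^2
I = 5*3^2 = 5*9 = 45
L = I*omega = 45*4
L = 180 kg*m^2/s

180 kg*m^2/s


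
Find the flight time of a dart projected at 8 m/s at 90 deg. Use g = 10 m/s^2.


Given: v0 = 8 m/s, theta = 90 deg, g = 10 m/s^2
sin(90) = 1
Using T = 2*v0*sin(theta) / g
T = 2*8*1 / 10
T = 16 / 10
T = 8/5 s

8/5 s


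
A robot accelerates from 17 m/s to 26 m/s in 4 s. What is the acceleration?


Given: initial velocity v0 = 17 m/s, final velocity v = 26 m/s, time t = 4 s
Using a = (v - v0) / t
a = (26 - 17) / 4
a = 9 / 4
a = 9/4 m/s^2

9/4 m/s^2


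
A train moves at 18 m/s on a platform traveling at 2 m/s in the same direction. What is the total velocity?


Given: object velocity = 18 m/s, platform velocity = 2 m/s (same direction)
Using classical velocity addition: v_total = v_object + v_platform
v_total = 18 + 2
v_total = 20 m/s

20 m/s


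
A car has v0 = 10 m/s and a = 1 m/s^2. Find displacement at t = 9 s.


Given: v0 = 10 m/s, a = 1 m/s^2, t = 9 s
Using s = v0*t + (1/2)*a*t^2
s = 10*9 + (1/2)*1*9^2
s = 90 + (1/2)*81
s = 90 + 81/2
s = 261/2

261/2 m


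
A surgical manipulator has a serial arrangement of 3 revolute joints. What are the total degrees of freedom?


Given: serial robot with 3 revolute joints
DOF contribution per joint type: revolute=1, prismatic=1, spherical=3, fixed=0
DOF = 3*1
DOF = 3

3


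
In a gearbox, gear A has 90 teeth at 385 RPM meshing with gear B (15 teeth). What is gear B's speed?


Given: N1 = 90 teeth, w1 = 385 RPM, N2 = 15 teeth
Using N1*w1 = N2*w2
w2 = N1*w1 / N2
w2 = 90*385 / 15
w2 = 34650 / 15
w2 = 2310 RPM

2310 RPM


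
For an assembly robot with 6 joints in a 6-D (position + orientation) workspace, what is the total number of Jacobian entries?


Given: task space dimension = 6, joints = 6
Jacobian is a 6 x 6 matrix
Total entries = rows * columns
Total = 6 * 6
Total = 36

36


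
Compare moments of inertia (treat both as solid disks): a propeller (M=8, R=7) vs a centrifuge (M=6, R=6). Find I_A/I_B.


Given: M1=8 kg, R1=7 m, M2=6 kg, R2=6 m
For a disk: I = (1/2)*M*R^2, so I_A/I_B = (M1*R1^2)/(M2*R2^2)
M1*R1^2 = 8*49 = 392
M2*R2^2 = 6*36 = 216
I_A/I_B = 392/216 = 49/27

49/27


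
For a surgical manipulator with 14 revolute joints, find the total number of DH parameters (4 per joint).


Given: 14 joints, 4 DH parameters per joint (d, theta, a, alpha)
Total DH parameters = number_of_joints * 4
Total = 14 * 4
Total = 56

56


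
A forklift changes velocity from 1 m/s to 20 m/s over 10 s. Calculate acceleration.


Given: initial velocity v0 = 1 m/s, final velocity v = 20 m/s, time t = 10 s
Using a = (v - v0) / t
a = (20 - 1) / 10
a = 19 / 10
a = 19/10 m/s^2

19/10 m/s^2


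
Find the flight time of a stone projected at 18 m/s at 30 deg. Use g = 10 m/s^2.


Given: v0 = 18 m/s, theta = 30 deg, g = 10 m/s^2
sin(30) = 1/2
Using T = 2*v0*sin(theta) / g
T = 2*18*1/2 / 10
T = 18 / 10
T = 9/5 s

9/5 s


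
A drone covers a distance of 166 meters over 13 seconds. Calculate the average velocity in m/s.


Given: distance d = 166 m, time t = 13 s
Using v = d / t
v = 166 / 13
v = 166/13 m/s

166/13 m/s


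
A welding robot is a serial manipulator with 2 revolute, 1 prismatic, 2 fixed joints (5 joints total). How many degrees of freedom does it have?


Given: serial robot with 2 revolute, 1 prismatic, 2 fixed joints
DOF contribution per joint type: revolute=1, prismatic=1, spherical=3, fixed=0
DOF = 2*1 + 1*1 + 2*0
DOF = 3

3


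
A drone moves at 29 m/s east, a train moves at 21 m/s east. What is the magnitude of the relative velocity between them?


Given: v_A = 29 m/s east, v_B = 21 m/s east
Both move in the same direction; relative speed = |v_A - v_B|
|29 - 21| = |8|
= 8 m/s

8 m/s


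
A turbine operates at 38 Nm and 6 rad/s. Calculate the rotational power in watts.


Given: tau = 38 Nm, omega = 6 rad/s
Using P = tau * omega
P = 38 * 6
P = 228 W

228 W


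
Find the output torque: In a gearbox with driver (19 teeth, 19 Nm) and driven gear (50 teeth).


Given: N1 = 19, N2 = 50, T1 = 19 Nm
Using T2/T1 = N2/N1
T2 = T1 * N2 / N1
T2 = 19 * 50 / 19
T2 = 950 / 19
T2 = 50 Nm

50 Nm


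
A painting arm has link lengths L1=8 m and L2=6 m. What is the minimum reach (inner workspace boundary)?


Given: L1 = 8 m, L2 = 6 m
For a 2-link planar arm, min reach = |L1 - L2| (second link folded back)
Min reach = |8 - 6|
Min reach = 2 m

2 m


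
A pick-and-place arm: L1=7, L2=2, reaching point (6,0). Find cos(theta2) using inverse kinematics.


Given: L1 = 7, L2 = 2, target (x, y) = (6, 0)
Using cos(theta2) = (x^2 + y^2 - L1^2 - L2^2) / (2*L1*L2)
x^2 + y^2 = 6^2 + 0 = 36
L1^2 + L2^2 = 49 + 4 = 53
Numerator = 36 - 53 = -17
Denominator = 2*7*2 = 28
cos(theta2) = -17/28 = -17/28

-17/28


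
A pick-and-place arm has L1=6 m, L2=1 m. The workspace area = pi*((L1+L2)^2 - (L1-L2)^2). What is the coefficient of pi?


Given: L1 = 6, L2 = 1
(L1+L2)^2 = (7)^2 = 49
(L1-L2)^2 = (5)^2 = 25
Difference = 49 - 25 = 24
This equals 4*L1*L2 = 4*6*1 = 24
Workspace area = 24*pi

24


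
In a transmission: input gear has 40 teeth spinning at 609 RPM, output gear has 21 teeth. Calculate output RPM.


Given: N1 = 40 teeth, w1 = 609 RPM, N2 = 21 teeth
Using N1*w1 = N2*w2
w2 = N1*w1 / N2
w2 = 40*609 / 21
w2 = 24360 / 21
w2 = 1160 RPM

1160 RPM


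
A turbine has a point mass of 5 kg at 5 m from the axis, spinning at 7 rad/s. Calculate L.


Given: m = 5 kg, r = 5 m, omega = 7 rad/s
For a point mass: I = m*r^2
I = 5*5^2 = 5*25 = 125
L = I*omega = 125*7
L = 875 kg*m^2/s

875 kg*m^2/s


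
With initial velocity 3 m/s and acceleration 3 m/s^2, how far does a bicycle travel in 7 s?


Given: v0 = 3 m/s, a = 3 m/s^2, t = 7 s
Using s = v0*t + (1/2)*a*t^2
s = 3*7 + (1/2)*3*7^2
s = 21 + (1/2)*147
s = 21 + 147/2
s = 189/2

189/2 m


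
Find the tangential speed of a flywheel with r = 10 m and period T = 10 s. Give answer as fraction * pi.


Given: radius r = 10 m, period T = 10 s
Using v = 2*pi*r / T
v = 2*pi*10 / 10
v = 20*pi / 10
v = 2*pi m/s

2*pi m/s


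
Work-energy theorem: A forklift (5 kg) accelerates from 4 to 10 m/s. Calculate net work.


Given: m = 5 kg, v0 = 4 m/s, v = 10 m/s
Using W = (1/2)*m*(v^2 - v0^2)
v^2 = 10^2 = 100
v0^2 = 4^2 = 16
v^2 - v0^2 = 100 - 16 = 84
W = (1/2)*5*84 = 210 J

210 J


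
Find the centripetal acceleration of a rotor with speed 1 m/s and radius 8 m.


Given: v = 1 m/s, r = 8 m
Using a_c = v^2 / r
a_c = 1^2 / 8
a_c = 1 / 8
a_c = 1/8 m/s^2

1/8 m/s^2


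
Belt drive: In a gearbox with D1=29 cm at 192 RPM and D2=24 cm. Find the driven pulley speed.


Given: D1 = 29 cm, w1 = 192 RPM, D2 = 24 cm
Using D1*w1 = D2*w2
w2 = D1*w1 / D2
w2 = 29*192 / 24
w2 = 5568 / 24
w2 = 232 RPM

232 RPM


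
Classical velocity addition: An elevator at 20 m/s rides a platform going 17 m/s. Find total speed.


Given: object velocity = 20 m/s, platform velocity = 17 m/s (same direction)
Using classical velocity addition: v_total = v_object + v_platform
v_total = 20 + 17
v_total = 37 m/s

37 m/s


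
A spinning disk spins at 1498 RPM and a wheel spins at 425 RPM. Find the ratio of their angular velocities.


Given: RPM_A = 1498, RPM_B = 425
omega = 2*pi*RPM/60, so omega_A/omega_B = RPM_A / RPM_B
omega_A/omega_B = 1498 / 425
omega_A/omega_B = 1498/425

1498/425


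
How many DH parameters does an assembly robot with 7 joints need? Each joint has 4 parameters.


Given: 7 joints, 4 DH parameters per joint (d, theta, a, alpha)
Total DH parameters = number_of_joints * 4
Total = 7 * 4
Total = 28

28


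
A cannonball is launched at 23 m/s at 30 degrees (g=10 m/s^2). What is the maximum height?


Given: v0 = 23 m/s, theta = 30 deg, g = 10 m/s^2
sin^2(30) = 1/4
Using H = v0^2 * sin^2(theta) / (2*g)
H = 23^2 * 1/4 / (2*10)
H = 529 * 1/4 / 20
H = 529/4 / 20
H = 529/80 m

529/80 m


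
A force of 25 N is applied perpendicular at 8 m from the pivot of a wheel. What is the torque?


Given: F = 25 N, r = 8 m, angle = 90 deg (perpendicular)
Using tau = F * r * sin(90)
sin(90) = 1
tau = 25 * 8 * 1
tau = 200 Nm

200 Nm


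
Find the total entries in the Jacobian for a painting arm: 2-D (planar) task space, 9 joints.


Given: task space dimension = 2, joints = 9
Jacobian is a 2 x 9 matrix
Total entries = rows * columns
Total = 2 * 9
Total = 18

18


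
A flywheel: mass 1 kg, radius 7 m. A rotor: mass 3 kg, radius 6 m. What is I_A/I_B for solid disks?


Given: M1=1 kg, R1=7 m, M2=3 kg, R2=6 m
For a disk: I = (1/2)*M*R^2, so I_A/I_B = (M1*R1^2)/(M2*R2^2)
M1*R1^2 = 1*49 = 49
M2*R2^2 = 3*36 = 108
I_A/I_B = 49/108 = 49/108

49/108


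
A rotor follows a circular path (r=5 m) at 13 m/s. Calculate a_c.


Given: v = 13 m/s, r = 5 m
Using a_c = v^2 / r
a_c = 13^2 / 5
a_c = 169 / 5
a_c = 169/5 m/s^2

169/5 m/s^2


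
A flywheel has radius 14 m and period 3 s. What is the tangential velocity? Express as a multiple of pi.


Given: radius r = 14 m, period T = 3 s
Using v = 2*pi*r / T
v = 2*pi*14 / 3
v = 28*pi / 3
v = 28/3*pi m/s

28/3*pi m/s


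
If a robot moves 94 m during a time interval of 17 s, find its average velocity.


Given: distance d = 94 m, time t = 17 s
Using v = d / t
v = 94 / 17
v = 94/17 m/s

94/17 m/s


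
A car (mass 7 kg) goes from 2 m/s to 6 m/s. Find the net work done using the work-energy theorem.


Given: m = 7 kg, v0 = 2 m/s, v = 6 m/s
Using W = (1/2)*m*(v^2 - v0^2)
v^2 = 6^2 = 36
v0^2 = 2^2 = 4
v^2 - v0^2 = 36 - 4 = 32
W = (1/2)*7*32 = 112 J

112 J


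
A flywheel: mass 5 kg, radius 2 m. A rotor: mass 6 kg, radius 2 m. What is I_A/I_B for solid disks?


Given: M1=5 kg, R1=2 m, M2=6 kg, R2=2 m
For a disk: I = (1/2)*M*R^2, so I_A/I_B = (M1*R1^2)/(M2*R2^2)
M1*R1^2 = 5*4 = 20
M2*R2^2 = 6*4 = 24
I_A/I_B = 20/24 = 5/6

5/6


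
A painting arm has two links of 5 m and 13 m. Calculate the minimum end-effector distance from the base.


Given: L1 = 5 m, L2 = 13 m
For a 2-link planar arm, min reach = |L1 - L2| (second link folded back)
Min reach = |5 - 13|
Min reach = 8 m

8 m


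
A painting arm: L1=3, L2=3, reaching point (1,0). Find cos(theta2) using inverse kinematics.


Given: L1 = 3, L2 = 3, target (x, y) = (1, 0)
Using cos(theta2) = (x^2 + y^2 - L1^2 - L2^2) / (2*L1*L2)
x^2 + y^2 = 1^2 + 0 = 1
L1^2 + L2^2 = 9 + 9 = 18
Numerator = 1 - 18 = -17
Denominator = 2*3*3 = 18
cos(theta2) = -17/18 = -17/18

-17/18


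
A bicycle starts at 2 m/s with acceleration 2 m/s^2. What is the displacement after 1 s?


Given: v0 = 2 m/s, a = 2 m/s^2, t = 1 s
Using s = v0*t + (1/2)*a*t^2
s = 2*1 + (1/2)*2*1^2
s = 2 + (1/2)*2
s = 2 + 1
s = 3

3 m


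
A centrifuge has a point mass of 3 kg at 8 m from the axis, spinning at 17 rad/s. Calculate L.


Given: m = 3 kg, r = 8 m, omega = 17 rad/s
For a point mass: I = m*r^2
I = 3*8^2 = 3*64 = 192
L = I*omega = 192*17
L = 3264 kg*m^2/s

3264 kg*m^2/s
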